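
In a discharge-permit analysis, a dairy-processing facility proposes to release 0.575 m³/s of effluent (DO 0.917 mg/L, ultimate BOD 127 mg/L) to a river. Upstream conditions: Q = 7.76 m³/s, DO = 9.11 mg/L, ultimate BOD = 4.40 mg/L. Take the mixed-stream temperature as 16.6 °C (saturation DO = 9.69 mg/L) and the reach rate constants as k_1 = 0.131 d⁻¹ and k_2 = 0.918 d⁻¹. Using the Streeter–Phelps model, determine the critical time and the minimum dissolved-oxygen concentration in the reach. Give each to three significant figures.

t_c ≈ 1.50 d; minimum DO ≈ 8.18 mg/L

Mixed DO = (7.76×9.11 + 0.575×0.917)/(7.76+0.575) = 71.22/8.335 = 8.545 mg/L.
Mixed L₀ = (7.76×4.40 + 0.575×127)/(8.335) = 107.2/8.335 = 12.86 mg/L.
Initial deficit D₀ = C_s − DO₀ = 9.69 − 8.545 = 1.145 mg/L.
t_c = (1/0.7870) ln[(0.918/0.131)(1 − 1.145×0.7870/(0.131×12.86))] = 1.271 × ln(3.258) = 1.501 d.
D_c = (0.131/0.918) × 12.86 × e^(−0.131×1.501) = 0.1427 × 12.86 × 0.8215 = 1.507 mg/L.
Minimum DO = 9.69 − 1.507 = 8.183 mg/L.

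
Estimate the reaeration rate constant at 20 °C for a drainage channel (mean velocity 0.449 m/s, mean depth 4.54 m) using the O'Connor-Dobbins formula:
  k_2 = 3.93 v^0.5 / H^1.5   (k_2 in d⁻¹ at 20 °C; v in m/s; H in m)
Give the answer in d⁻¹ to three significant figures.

k_2 ≈ 0.272 d⁻¹

k_2 = 3.93 × 0.449^0.5 / 4.54^1.5 = 3.93 × 0.6701 / 9.674 = 0.2722 d⁻¹.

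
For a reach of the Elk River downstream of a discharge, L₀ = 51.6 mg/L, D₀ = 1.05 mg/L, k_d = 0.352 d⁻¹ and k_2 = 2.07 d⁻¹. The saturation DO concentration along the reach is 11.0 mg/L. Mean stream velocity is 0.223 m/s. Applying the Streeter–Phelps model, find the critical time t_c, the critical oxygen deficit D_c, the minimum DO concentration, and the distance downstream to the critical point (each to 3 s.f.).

t_c ≈ 0.970 d; D_c ≈ 6.24 mg/L; min DO ≈ 4.76 mg/L; x_c ≈ 18.7 km

With k_2/k_d = 5.881 and 1 − D₀(k_2−k_d)/(k_d L₀) = 0.9007,
t_c = ln(5.881 × 0.9007) / (2.07 − 0.352) = ln(5.297) / 1.718 = 1.667/1.718 = 0.9704 d.
L(t_c) = L₀ e^(−k_d t_c) = 51.6 × 0.7107 = 36.67 mg/L, and at the critical point k_2 D_c = k_d L, so D_c = (0.352/2.07) × 36.67 = 6.236 mg/L.
Minimum DO = C_s − D_c = 11.0 − 6.236 = 4.764 mg/L.
x_c = v t_c = 0.223 m/s × 0.9704 d × 86400 s/d = 18700 m ≈ 18.7 km.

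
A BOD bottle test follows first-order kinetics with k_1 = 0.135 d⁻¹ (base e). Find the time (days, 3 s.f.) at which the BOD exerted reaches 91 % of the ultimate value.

t ≈ 17.8 d

y/L₀ = 1 − e^(−k_1 t) = 0.91 ⇒ e^(−k_1 t) = 0.0900
t = −ln(0.0900) / 0.135 = 2.408 / 0.135 = 17.84 d.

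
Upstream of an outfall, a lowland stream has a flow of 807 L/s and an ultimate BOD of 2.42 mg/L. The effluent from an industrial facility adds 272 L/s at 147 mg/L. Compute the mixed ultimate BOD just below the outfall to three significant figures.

38.9 mg/L

Flow-weighted mixing: C = (Q_r C_r + Q_w C_w)/(Q_r + Q_w)
= (807×2.42 + 272×147)/(807 + 272) = 41940/1079 = 38.87 mg/L.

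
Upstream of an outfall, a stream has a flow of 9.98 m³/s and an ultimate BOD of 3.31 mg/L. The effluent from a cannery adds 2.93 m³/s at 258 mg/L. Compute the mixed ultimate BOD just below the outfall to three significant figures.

Flow-weighted mixing: C = (Q_r C_r + Q_w C_w)/(Q_r + Q_w)
= (9.98×3.31 + 2.93×258)/(9.98 + 2.93) = 789.0/12.91 = 61.11 mg/L.

61.1 mg/L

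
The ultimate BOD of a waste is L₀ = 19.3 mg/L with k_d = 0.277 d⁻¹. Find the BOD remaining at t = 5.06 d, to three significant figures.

L_t = L₀ e^(−k_d t) = 19.3 × e^(−0.277×5.06) = 19.3 × 0.2462 = 4.752 mg/L.

L ≈ 4.75 mg/L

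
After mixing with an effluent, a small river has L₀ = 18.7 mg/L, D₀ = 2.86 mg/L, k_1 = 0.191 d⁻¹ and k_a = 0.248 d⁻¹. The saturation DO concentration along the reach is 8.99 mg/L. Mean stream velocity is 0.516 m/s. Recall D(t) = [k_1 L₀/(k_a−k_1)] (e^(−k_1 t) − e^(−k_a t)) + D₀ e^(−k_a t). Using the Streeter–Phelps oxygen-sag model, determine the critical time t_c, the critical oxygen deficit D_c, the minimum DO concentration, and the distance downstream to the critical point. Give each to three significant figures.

t_c = [1/(k_a−k_1)] ln[(k_a/k_1)(1 − D₀(k_a−k_1)/(k_1 L₀))]
= [1/(0.248−0.191)] ln[(0.248/0.191)(1 − 2.86×0.05700/(0.191×18.7))]
= (1/0.05700) ln[1.298 × 0.9544] = 17.54 × ln(1.239) = 17.54 × 0.2144 = 3.762 d.
D_c = (k_1/k_a) L₀ e^(−k_1 t_c) = (0.191/0.248) × 18.7 × e^(−0.191×3.762) = 0.7702 × 18.7 × 0.4875 = 7.020 mg/L.
Minimum DO = C_s − D_c = 8.99 − 7.020 = 1.970 mg/L.
x_c = v t_c = 0.516 m/s × 3.762 d × 86400 s/d = 167700 m ≈ 168 km.

t_c ≈ 3.76 d; D_c ≈ 7.02 mg/L; min DO ≈ 1.97 mg/L; x_c ≈ 168 km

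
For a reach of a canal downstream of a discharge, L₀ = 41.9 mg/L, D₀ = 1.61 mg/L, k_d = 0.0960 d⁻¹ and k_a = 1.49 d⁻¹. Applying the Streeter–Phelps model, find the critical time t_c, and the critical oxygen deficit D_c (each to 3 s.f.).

t_c ≈ 1.38 d; D_c ≈ 2.36 mg/L

t_c = [1/(k_a−k_d)] ln[(k_a/k_d)(1 − D₀(k_a−k_d)/(k_d L₀))]
= [1/(1.49−0.0960)] ln[(1.49/0.0960)(1 − 1.61×1.394/(0.0960×41.9))]
= (1/1.394) ln[15.52 × 0.4420] = 0.7174 × ln(6.861) = 0.7174 × 1.926 = 1.382 d.
D_c = (k_d/k_a) L₀ e^(−k_d t_c) = (0.0960/1.49) × 41.9 × e^(−0.0960×1.382) = 0.06443 × 41.9 × 0.8758 = 2.364 mg/L.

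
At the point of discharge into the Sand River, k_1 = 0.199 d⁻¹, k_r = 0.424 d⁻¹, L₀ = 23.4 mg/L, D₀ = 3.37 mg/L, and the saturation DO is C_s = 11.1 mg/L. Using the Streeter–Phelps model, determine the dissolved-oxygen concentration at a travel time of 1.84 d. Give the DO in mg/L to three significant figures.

DO ≈ 4.69 mg/L

k_1 L₀/(k_r−k_1) = 0.199×23.4/(0.424−0.199) = 4.657/0.2250 = 20.70 mg/L.
e^(−k_1 t) = e^(−0.199×1.840) = 0.6934; e^(−k_r t) = e^(−0.424×1.840) = 0.4583.
D = 20.70 × (0.6934 − 0.4583) + 3.37 × 0.4583 = 4.865 + 1.545 = 6.409 mg/L.
DO = C_s − D = 11.1 − 6.409 = 4.691 mg/L.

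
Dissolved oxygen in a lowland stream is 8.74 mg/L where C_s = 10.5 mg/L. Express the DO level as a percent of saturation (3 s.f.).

% saturation = C/C_s × 100 = 8.74/10.5 × 100 = 83.2 %.

83.2 % saturation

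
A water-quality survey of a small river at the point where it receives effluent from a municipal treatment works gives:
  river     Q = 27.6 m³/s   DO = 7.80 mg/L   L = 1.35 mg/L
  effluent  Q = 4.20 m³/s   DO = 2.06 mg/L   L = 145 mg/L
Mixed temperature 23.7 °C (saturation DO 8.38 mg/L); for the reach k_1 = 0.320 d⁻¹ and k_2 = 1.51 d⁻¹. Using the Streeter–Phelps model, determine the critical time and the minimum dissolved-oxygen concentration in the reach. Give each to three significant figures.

t_c ≈ 1.07 d; minimum DO ≈ 5.32 mg/L

Mixed DO = (27.6×7.80 + 4.20×2.06)/(27.6+4.20) = 223.9/31.80 = 7.042 mg/L.
Mixed L₀ = (27.6×1.35 + 4.20×145)/(31.80) = 646.3/31.80 = 20.32 mg/L.
Initial deficit D₀ = C_s − DO₀ = 8.38 − 7.042 = 1.338 mg/L.
t_c = (1/1.190) ln[(1.51/0.320)(1 − 1.338×1.190/(0.320×20.32))] = 0.8403 × ln(3.563) = 1.068 d.
D_c = (0.320/1.51) × 20.32 × e^(−0.320×1.068) = 0.2119 × 20.32 × 0.7106 = 3.060 mg/L.
Minimum DO = 8.38 − 3.060 = 5.320 mg/L.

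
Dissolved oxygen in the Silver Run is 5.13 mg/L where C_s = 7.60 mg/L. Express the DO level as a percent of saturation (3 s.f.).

67.5 % saturation

% saturation = C/C_s × 100 = 5.13/7.60 × 100 = 67.5 %.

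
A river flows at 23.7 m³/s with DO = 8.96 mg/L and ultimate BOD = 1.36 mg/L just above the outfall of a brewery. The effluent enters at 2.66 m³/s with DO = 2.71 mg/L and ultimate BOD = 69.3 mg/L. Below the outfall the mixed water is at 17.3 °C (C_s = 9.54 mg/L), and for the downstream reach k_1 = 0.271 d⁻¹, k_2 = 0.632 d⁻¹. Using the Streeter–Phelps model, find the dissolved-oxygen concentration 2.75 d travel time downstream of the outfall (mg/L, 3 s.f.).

Mixed DO = (23.7×8.96 + 2.66×2.71)/(23.7+2.66) = 219.6/26.36 = 8.329 mg/L.
Mixed L₀ = (23.7×1.36 + 2.66×69.3)/(26.36) = 216.6/26.36 = 8.216 mg/L.
Initial deficit D₀ = C_s − DO₀ = 9.54 − 8.329 = 1.211 mg/L.
D(2.75) = [0.271×8.216/(0.632−0.271)](e^(−0.271×2.75) − e^(−0.632×2.75)) + 1.211 e^(−0.632×2.75)
= 6.168 × (0.4746 − 0.1759) + 1.211 × 0.1759 = 2.055 mg/L.
DO = 9.54 − 2.055 = 7.485 mg/L.

DO ≈ 7.48 mg/L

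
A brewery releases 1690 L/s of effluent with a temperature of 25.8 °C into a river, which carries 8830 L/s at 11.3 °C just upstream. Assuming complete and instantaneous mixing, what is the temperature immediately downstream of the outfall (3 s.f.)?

Flow-weighted mixing: C = (Q_r C_r + Q_w C_w)/(Q_r + Q_w)
= (8830×11.3 + 1690×25.8)/(8830 + 1690) = 143400/10520 = 13.63 °C.

13.6 °C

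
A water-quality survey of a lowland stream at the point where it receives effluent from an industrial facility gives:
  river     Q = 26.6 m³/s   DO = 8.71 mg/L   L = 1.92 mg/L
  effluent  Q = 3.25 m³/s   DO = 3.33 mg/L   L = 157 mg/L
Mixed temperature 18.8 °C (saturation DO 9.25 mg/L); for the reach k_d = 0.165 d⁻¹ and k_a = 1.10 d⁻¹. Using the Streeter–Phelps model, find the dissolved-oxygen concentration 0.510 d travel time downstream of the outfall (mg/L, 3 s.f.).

Mixed DO = (26.6×8.71 + 3.25×3.33)/(26.6+3.25) = 242.5/29.85 = 8.124 mg/L.
Mixed L₀ = (26.6×1.92 + 3.25×157)/(29.85) = 561.3/29.85 = 18.80 mg/L.
Initial deficit D₀ = C_s − DO₀ = 9.25 − 8.124 = 1.126 mg/L.
D(0.510) = [0.165×18.80/(1.10−0.165)](e^(−0.165×0.510) − e^(−1.10×0.510)) + 1.126 e^(−1.10×0.510)
= 3.318 × (0.9193 − 0.5706) + 1.126 × 0.5706 = 1.799 mg/L.
DO = 9.25 − 1.799 = 7.451 mg/L.

DO ≈ 7.45 mg/L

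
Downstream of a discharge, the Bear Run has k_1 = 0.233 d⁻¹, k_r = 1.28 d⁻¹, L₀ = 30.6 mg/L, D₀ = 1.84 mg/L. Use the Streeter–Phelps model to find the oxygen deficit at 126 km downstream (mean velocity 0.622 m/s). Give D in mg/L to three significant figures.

D ≈ 3.70 mg/L

Travel time t = x/v = 126 km / (0.622 m/s) = 126000 m / 0.622 m/s = 202600 s = 2.345 d.
k_1 L₀/(k_r−k_1) = 0.233×30.6/(1.28−0.233) = 7.130/1.047 = 6.810 mg/L.
e^(−k_1 t) = e^(−0.233×2.345) = 0.5791; e^(−k_r t) = e^(−1.28×2.345) = 0.04973.
D = 6.810 × (0.5791 − 0.04973) + 1.84 × 0.04973 = 3.605 + 0.09151 = 3.696 mg/L.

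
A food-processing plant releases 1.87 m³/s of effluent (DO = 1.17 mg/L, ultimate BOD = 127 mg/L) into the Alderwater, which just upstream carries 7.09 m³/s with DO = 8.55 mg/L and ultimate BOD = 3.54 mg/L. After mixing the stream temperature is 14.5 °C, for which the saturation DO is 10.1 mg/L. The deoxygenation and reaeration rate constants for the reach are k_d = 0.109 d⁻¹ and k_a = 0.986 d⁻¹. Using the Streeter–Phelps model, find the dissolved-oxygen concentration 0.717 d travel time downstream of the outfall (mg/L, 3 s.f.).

Mixed DO = (7.09×8.55 + 1.87×1.17)/(7.09+1.87) = 62.81/8.960 = 7.010 mg/L.
Mixed L₀ = (7.09×3.54 + 1.87×127)/(8.960) = 262.6/8.960 = 29.31 mg/L.
Initial deficit D₀ = C_s − DO₀ = 10.1 − 7.010 = 3.090 mg/L.
D(0.717) = [0.109×29.31/(0.986−0.109)](e^(−0.109×0.717) − e^(−0.986×0.717)) + 3.090 e^(−0.986×0.717)
= 3.642 × (0.9248 − 0.4931) + 3.090 × 0.4931 = 3.096 mg/L.
DO = 10.1 − 3.096 = 7.004 mg/L.

DO ≈ 7.00 mg/L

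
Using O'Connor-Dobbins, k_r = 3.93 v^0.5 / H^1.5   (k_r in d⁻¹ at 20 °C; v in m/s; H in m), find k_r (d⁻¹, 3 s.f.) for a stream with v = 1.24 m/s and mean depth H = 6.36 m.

k_r ≈ 0.273 d⁻¹

k_r = 3.93 × 1.24^0.5 / 6.36^1.5 = 3.93 × 1.114 / 16.04 = 0.2728 d⁻¹.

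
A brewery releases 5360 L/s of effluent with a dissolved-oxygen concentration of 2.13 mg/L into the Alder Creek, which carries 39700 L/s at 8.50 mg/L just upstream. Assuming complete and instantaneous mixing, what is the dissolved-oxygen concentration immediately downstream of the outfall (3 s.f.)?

Flow-weighted mixing: C = (Q_r C_r + Q_w C_w)/(Q_r + Q_w)
= (39700×8.50 + 5360×2.13)/(39700 + 5360) = 348900/45060 = 7.742 mg/L.

7.74 mg/L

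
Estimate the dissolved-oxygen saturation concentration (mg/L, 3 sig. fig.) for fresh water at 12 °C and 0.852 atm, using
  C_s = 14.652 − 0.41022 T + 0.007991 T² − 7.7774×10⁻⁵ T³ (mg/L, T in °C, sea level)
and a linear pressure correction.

C_s ≈ 9.16 mg/L

At sea level: C_s = 14.652 − 0.41022×12 + 0.007991×12² − 7.7774×10⁻⁵×12³ = 10.75 mg/L.
Pressure correction: C_s' = 10.75 × 0.852 = 9.155 mg/L.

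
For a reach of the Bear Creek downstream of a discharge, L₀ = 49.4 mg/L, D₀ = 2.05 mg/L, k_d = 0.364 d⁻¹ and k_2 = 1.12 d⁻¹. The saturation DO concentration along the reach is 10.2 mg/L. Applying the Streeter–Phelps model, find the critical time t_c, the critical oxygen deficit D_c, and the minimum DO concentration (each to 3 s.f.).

t_c ≈ 1.37 d; D_c ≈ 9.76 mg/L; min DO ≈ 0.440 mg/L

t_c = [1/(k_2−k_d)] ln[(k_2/k_d)(1 − D₀(k_2−k_d)/(k_d L₀))]
= [1/(1.12−0.364)] ln[(1.12/0.364)(1 − 2.05×0.7560/(0.364×49.4))]
= (1/0.7560) ln[3.077 × 0.9138] = 1.323 × ln(2.812) = 1.323 × 1.034 = 1.367 d.
L(t_c) = L₀ e^(−k_d t_c) = 49.4 × 0.6079 = 30.03 mg/L, and at the critical point k_2 D_c = k_d L, so D_c = (0.364/1.12) × 30.03 = 9.760 mg/L.
Minimum DO = C_s − D_c = 10.2 − 9.760 = 0.4403 mg/L.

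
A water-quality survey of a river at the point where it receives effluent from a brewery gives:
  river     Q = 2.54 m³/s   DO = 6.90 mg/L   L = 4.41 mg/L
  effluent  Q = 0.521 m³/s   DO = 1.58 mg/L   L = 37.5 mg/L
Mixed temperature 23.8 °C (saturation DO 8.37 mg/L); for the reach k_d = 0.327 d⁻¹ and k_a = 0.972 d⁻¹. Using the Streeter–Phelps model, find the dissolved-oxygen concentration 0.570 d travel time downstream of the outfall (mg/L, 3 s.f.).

Mixed DO = (2.54×6.90 + 0.521×1.58)/(2.54+0.521) = 18.35/3.061 = 5.995 mg/L.
Mixed L₀ = (2.54×4.41 + 0.521×37.5)/(3.061) = 30.74/3.061 = 10.04 mg/L.
Initial deficit D₀ = C_s − DO₀ = 8.37 − 5.995 = 2.375 mg/L.
D(0.570) = [0.327×10.04/(0.972−0.327)](e^(−0.327×0.570) − e^(−0.972×0.570)) + 2.375 e^(−0.972×0.570)
= 5.091 × (0.8299 − 0.5746) + 2.375 × 0.5746 = 2.665 mg/L.
DO = 8.37 − 2.665 = 5.705 mg/L.

DO ≈ 5.71 mg/L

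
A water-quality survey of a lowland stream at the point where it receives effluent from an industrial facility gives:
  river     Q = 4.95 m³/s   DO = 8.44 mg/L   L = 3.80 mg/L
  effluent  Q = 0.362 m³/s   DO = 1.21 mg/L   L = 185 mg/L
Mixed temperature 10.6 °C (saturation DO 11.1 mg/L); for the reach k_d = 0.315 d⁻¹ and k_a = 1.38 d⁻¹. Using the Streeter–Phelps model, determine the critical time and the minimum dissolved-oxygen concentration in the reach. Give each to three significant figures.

Mixed DO = (4.95×8.44 + 0.362×1.21)/(4.95+0.362) = 42.22/5.312 = 7.947 mg/L.
Mixed L₀ = (4.95×3.80 + 0.362×185)/(5.312) = 85.78/5.312 = 16.15 mg/L.
Initial deficit D₀ = C_s − DO₀ = 11.1 − 7.947 = 3.153 mg/L.
t_c = (1/1.065) ln[(1.38/0.315)(1 − 3.153×1.065/(0.315×16.15))] = 0.9390 × ln(1.489) = 0.3739 d.
D_c = (0.315/1.38) × 16.15 × e^(−0.315×0.3739) = 0.2283 × 16.15 × 0.8889 = 3.276 mg/L.
Minimum DO = 11.1 − 3.276 = 7.824 mg/L.

t_c ≈ 0.374 d; minimum DO ≈ 7.82 mg/L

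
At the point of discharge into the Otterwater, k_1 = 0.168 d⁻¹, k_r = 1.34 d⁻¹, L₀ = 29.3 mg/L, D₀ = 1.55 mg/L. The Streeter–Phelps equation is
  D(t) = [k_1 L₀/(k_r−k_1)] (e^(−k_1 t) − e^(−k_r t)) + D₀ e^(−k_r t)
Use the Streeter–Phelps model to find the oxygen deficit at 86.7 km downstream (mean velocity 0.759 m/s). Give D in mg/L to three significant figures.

D ≈ 2.91 mg/L

Travel time t = x/v = 86.7 km / (0.759 m/s) = 86700 m / 0.759 m/s = 114200 s = 1.322 d.
k_1 L₀/(k_r−k_1) = 0.168×29.3/(1.34−0.168) = 4.922/1.172 = 4.200 mg/L.
e^(−k_1 t) = e^(−0.168×1.322) = 0.8008; e^(−k_r t) = e^(−1.34×1.322) = 0.1701.
D = 4.200 × (0.8008 − 0.1701) + 1.55 × 0.1701 = 2.649 + 0.2636 = 2.913 mg/L.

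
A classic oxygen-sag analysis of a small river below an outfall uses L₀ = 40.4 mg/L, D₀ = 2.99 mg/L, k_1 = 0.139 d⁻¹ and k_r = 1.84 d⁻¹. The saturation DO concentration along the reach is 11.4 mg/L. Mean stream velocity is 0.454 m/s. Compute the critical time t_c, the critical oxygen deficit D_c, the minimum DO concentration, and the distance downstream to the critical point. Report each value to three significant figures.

t_c ≈ 0.130 d; D_c ≈ 3.00 mg/L; min DO ≈ 8.40 mg/L; x_c ≈ 5.12 km

t_c = [1/(k_r−k_1)] ln[(k_r/k_1)(1 − D₀(k_r−k_1)/(k_1 L₀))]
= [1/(1.84−0.139)] ln[(1.84/0.139)(1 − 2.99×1.701/(0.139×40.4))]
= (1/1.701) ln[13.24 × 0.09431] = 0.5879 × ln(1.248) = 0.5879 × 0.2219 = 0.1304 d.
D_c = (k_1/k_r) L₀ e^(−k_1 t_c) = (0.139/1.84) × 40.4 × e^(−0.139×0.1304) = 0.07554 × 40.4 × 0.9820 = 2.997 mg/L.
Minimum DO = C_s − D_c = 11.4 − 2.997 = 8.403 mg/L.
x_c = v t_c = 0.454 m/s × 0.1304 d × 86400 s/d = 5117 m ≈ 5.12 km.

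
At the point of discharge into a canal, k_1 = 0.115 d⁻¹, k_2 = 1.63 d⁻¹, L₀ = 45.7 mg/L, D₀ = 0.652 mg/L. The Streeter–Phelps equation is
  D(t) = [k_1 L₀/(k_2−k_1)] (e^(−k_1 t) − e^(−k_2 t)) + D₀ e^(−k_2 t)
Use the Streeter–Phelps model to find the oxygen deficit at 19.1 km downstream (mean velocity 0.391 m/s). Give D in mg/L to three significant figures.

D ≈ 2.13 mg/L

Travel time t = x/v = 19.1 km / (0.391 m/s) = 19100 m / 0.391 m/s = 48850 s = 0.5654 d.
k_1 L₀/(k_2−k_1) = 0.115×45.7/(1.63−0.115) = 5.256/1.515 = 3.469 mg/L.
e^(−k_1 t) = e^(−0.115×0.5654) = 0.9370; e^(−k_2 t) = e^(−1.63×0.5654) = 0.3979.
D = 3.469 × (0.9370 − 0.3979) + 0.652 × 0.3979 = 1.870 + 0.2594 = 2.130 mg/L.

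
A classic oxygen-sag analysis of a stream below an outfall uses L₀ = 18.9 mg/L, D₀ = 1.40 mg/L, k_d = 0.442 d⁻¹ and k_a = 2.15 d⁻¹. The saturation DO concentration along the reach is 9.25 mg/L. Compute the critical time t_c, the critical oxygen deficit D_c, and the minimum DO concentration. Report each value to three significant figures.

At the critical point dD/dt = 0, so k_d L₀ e^(−k_d t) = k_a D. Substituting D(t) from the Streeter–Phelps equation and solving for t gives
t_c = ln[(k_a/k_d)(1 − D₀(k_a−k_d)/(k_d L₀))] / (k_a−k_d).
Here k_a−k_d = 1.708 d⁻¹ and 1 − D₀(k_a−k_d)/(k_d L₀) = 1 − 1.40×1.708/(0.442×18.9) = 0.7138, so
t_c = ln(4.864 × 0.7138) / 1.708 = 1.245 / 1.708 = 0.7287 d.
L(t_c) = L₀ e^(−k_d t_c) = 18.9 × 0.7246 = 13.70 mg/L, and at the critical point k_a D_c = k_d L, so D_c = (0.442/2.15) × 13.70 = 2.816 mg/L.
Minimum DO = C_s − D_c = 9.25 − 2.816 = 6.434 mg/L.

t_c ≈ 0.729 d; D_c ≈ 2.82 mg/L; min DO ≈ 6.43 mg/L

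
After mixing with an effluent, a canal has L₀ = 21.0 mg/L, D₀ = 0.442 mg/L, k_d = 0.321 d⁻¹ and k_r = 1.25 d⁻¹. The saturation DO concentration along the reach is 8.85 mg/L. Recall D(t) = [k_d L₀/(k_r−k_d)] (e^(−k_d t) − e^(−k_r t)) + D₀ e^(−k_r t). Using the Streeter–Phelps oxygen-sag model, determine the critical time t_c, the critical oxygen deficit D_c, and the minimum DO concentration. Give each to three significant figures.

At the critical point dD/dt = 0, so k_d L₀ e^(−k_d t) = k_r D. Substituting D(t) from the Streeter–Phelps equation and solving for t gives
t_c = ln[(k_r/k_d)(1 − D₀(k_r−k_d)/(k_d L₀))] / (k_r−k_d).
Here k_r−k_d = 0.9290 d⁻¹ and 1 − D₀(k_r−k_d)/(k_d L₀) = 1 − 0.442×0.9290/(0.321×21.0) = 0.9391, so
t_c = ln(3.894 × 0.9391) / 0.9290 = 1.297 / 0.9290 = 1.396 d.
L(t_c) = L₀ e^(−k_d t_c) = 21.0 × 0.6389 = 13.42 mg/L, and at the critical point k_r D_c = k_d L, so D_c = (0.321/1.25) × 13.42 = 3.445 mg/L.
Minimum DO = C_s − D_c = 8.85 − 3.445 = 5.405 mg/L.

t_c ≈ 1.40 d; D_c ≈ 3.45 mg/L; min DO ≈ 5.40 mg/L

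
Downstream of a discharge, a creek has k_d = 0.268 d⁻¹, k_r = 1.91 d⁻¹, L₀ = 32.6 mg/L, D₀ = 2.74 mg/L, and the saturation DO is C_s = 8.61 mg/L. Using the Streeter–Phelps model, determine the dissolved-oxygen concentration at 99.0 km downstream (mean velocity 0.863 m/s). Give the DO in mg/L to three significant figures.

DO ≈ 5.09 mg/L

Travel time t = x/v = 99.0 km / (0.863 m/s) = 99000 m / 0.863 m/s = 114700 s = 1.328 d.
k_d L₀/(k_r−k_d) = 0.268×32.6/(1.91−0.268) = 8.737/1.642 = 5.321 mg/L.
e^(−k_d t) = e^(−0.268×1.328) = 0.7006; e^(−k_r t) = e^(−1.91×1.328) = 0.07918.
D = 5.321 × (0.7006 − 0.07918) + 2.74 × 0.07918 = 3.306 + 0.2170 = 3.523 mg/L.
DO = C_s − D = 8.61 − 3.523 = 5.087 mg/L.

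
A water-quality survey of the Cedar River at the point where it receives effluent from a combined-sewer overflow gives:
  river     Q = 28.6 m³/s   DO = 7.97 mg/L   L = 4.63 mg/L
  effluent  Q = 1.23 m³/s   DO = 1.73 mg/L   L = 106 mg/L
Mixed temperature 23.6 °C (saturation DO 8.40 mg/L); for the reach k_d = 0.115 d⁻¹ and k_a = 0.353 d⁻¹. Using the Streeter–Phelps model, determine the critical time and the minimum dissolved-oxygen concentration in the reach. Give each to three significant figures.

t_c ≈ 3.97 d; minimum DO ≈ 6.58 mg/L

Mixed DO = (28.6×7.97 + 1.23×1.73)/(28.6+1.23) = 230.1/29.83 = 7.713 mg/L.
Mixed L₀ = (28.6×4.63 + 1.23×106)/(29.83) = 262.8/29.83 = 8.810 mg/L.
Initial deficit D₀ = C_s − DO₀ = 8.40 − 7.713 = 0.6873 mg/L.
t_c = (1/0.2380) ln[(0.353/0.115)(1 − 0.6873×0.2380/(0.115×8.810))] = 4.202 × ln(2.574) = 3.972 d.
D_c = (0.115/0.353) × 8.810 × e^(−0.115×3.972) = 0.3258 × 8.810 × 0.6333 = 1.818 mg/L.
Minimum DO = 8.40 − 1.818 = 6.582 mg/L.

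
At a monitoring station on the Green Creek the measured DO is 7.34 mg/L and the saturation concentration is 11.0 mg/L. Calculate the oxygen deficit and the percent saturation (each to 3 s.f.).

D = C_s − C = 11.0 − 7.34 = 3.66 mg/L.
% saturation = 7.34/11.0 × 100 = 66.7 %.

D ≈ 3.66 mg/L; 66.7 % saturation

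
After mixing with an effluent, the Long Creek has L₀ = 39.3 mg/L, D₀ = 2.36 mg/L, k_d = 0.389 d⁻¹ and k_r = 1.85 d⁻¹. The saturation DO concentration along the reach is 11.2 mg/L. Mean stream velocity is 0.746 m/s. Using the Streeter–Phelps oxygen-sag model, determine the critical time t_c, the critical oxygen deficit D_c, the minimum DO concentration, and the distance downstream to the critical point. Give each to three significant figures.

t_c ≈ 0.892 d; D_c ≈ 5.84 mg/L; min DO ≈ 5.36 mg/L; x_c ≈ 57.5 km

With k_r/k_d = 4.756 and 1 − D₀(k_r−k_d)/(k_d L₀) = 0.7745,
t_c = ln(4.756 × 0.7745) / (1.85 − 0.389) = ln(3.683) / 1.461 = 1.304/1.461 = 0.8924 d.
L(t_c) = L₀ e^(−k_d t_c) = 39.3 × 0.7067 = 27.77 mg/L, and at the critical point k_r D_c = k_d L, so D_c = (0.389/1.85) × 27.77 = 5.840 mg/L.
Minimum DO = C_s − D_c = 11.2 − 5.840 = 5.360 mg/L.
x_c = v t_c = 0.746 m/s × 0.8924 d × 86400 s/d = 57520 m ≈ 57.5 km.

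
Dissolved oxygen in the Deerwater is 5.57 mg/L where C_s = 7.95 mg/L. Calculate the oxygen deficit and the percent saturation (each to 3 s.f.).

D ≈ 2.38 mg/L; 70.1 % saturation

D = C_s − C = 7.95 − 5.57 = 2.38 mg/L.
% saturation = 5.57/7.95 × 100 = 70.1 %.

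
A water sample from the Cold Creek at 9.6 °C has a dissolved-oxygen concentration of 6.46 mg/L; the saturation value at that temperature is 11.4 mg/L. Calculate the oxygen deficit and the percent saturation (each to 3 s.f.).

D ≈ 4.94 mg/L; 56.7 % saturation

D = C_s − C = 11.4 − 6.46 = 4.94 mg/L.
% saturation = 6.46/11.4 × 100 = 56.7 %.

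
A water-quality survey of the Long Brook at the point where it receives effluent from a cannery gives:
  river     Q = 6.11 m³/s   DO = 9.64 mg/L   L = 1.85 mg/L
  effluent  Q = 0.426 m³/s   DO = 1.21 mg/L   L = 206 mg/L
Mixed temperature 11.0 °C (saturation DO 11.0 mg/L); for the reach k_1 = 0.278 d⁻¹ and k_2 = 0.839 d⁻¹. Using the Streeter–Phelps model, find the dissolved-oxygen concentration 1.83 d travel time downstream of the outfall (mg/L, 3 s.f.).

DO ≈ 7.69 mg/L

Mixed DO = (6.11×9.64 + 0.426×1.21)/(6.11+0.426) = 59.42/6.536 = 9.091 mg/L.
Mixed L₀ = (6.11×1.85 + 0.426×206)/(6.536) = 99.06/6.536 = 15.16 mg/L.
Initial deficit D₀ = C_s − DO₀ = 11.0 − 9.091 = 1.909 mg/L.
D(1.83) = [0.278×15.16/(0.839−0.278)](e^(−0.278×1.83) − e^(−0.839×1.83)) + 1.909 e^(−0.839×1.83)
= 7.510 × (0.6013 − 0.2154) + 1.909 × 0.2154 = 3.309 mg/L.
DO = 11.0 − 3.309 = 7.691 mg/L.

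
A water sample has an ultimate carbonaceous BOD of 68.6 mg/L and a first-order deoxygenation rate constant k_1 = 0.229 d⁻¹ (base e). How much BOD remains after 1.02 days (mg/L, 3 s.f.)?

L ≈ 54.3 mg/L

L_t = L₀ e^(−k_1 t) = 68.6 × e^(−0.229×1.02) = 68.6 × 0.7917 = 54.31 mg/L.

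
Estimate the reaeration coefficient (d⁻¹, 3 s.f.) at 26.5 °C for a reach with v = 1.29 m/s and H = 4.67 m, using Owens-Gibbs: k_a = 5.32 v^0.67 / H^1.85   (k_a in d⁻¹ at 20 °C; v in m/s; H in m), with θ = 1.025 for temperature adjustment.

k_a(20) = 5.32 × 1.29^0.67 / 4.67^1.85 = 5.32 × 1.186 / 17.31 = 0.3646 d⁻¹.
k_a(26.5) = 0.3646 × 1.025^(26.5−20) = 0.3646 × 1.174 = 0.4280 d⁻¹.

k_a ≈ 0.428 d⁻¹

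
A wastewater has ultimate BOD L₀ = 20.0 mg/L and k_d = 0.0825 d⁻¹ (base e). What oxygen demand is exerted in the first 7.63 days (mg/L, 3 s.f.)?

y_t = L₀(1 − e^(−k_d t)) = 20.0 × (1 − e^(−0.0825×7.63))
= 20.0 × (1 − 0.5329) = 20.0 × 0.4671 = 9.343 mg/L.

y ≈ 9.34 mg/L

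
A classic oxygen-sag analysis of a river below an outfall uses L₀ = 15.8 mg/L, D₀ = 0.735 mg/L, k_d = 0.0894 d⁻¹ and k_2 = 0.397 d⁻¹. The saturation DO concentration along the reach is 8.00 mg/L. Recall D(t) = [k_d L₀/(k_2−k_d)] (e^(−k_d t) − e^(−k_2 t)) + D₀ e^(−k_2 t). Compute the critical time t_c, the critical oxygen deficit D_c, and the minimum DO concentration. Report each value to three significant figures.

t_c ≈ 4.28 d; D_c ≈ 2.43 mg/L; min DO ≈ 5.57 mg/L

At the critical point dD/dt = 0, so k_d L₀ e^(−k_d t) = k_2 D. Substituting D(t) from the Streeter–Phelps equation and solving for t gives
t_c = ln[(k_2/k_d)(1 − D₀(k_2−k_d)/(k_d L₀))] / (k_2−k_d).
Here k_2−k_d = 0.3076 d⁻¹ and 1 − D₀(k_2−k_d)/(k_d L₀) = 1 − 0.735×0.3076/(0.0894×15.8) = 0.8399, so
t_c = ln(4.441 × 0.8399) / 0.3076 = 1.316 / 0.3076 = 4.280 d.
D_c = (k_d/k_2) L₀ e^(−k_d t_c) = (0.0894/0.397) × 15.8 × e^(−0.0894×4.280) = 0.2252 × 15.8 × 0.6821 = 2.427 mg/L.
Minimum DO = C_s − D_c = 8.00 − 2.427 = 5.573 mg/L.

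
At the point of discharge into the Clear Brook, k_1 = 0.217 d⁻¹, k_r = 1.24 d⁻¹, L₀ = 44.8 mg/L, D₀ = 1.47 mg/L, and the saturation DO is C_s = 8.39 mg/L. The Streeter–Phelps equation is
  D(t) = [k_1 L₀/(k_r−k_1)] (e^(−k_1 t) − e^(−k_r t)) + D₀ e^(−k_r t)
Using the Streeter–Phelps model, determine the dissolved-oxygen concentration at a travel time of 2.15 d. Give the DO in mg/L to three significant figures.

k_1 L₀/(k_r−k_1) = 0.217×44.8/(1.24−0.217) = 9.722/1.023 = 9.503 mg/L.
e^(−k_1 t) = e^(−0.217×2.150) = 0.6272; e^(−k_r t) = e^(−1.24×2.150) = 0.06953.
D = 9.503 × (0.6272 − 0.06953) + 1.47 × 0.06953 = 5.299 + 0.1022 = 5.401 mg/L.
DO = C_s − D = 8.39 − 5.401 = 2.989 mg/L.

DO ≈ 2.99 mg/L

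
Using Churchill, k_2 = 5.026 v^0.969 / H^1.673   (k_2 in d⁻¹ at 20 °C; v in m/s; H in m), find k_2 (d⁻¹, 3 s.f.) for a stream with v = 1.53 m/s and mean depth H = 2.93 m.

k_2 = 5.026 × 1.53^0.969 / 2.93^1.673 = 5.026 × 1.510 / 6.040 = 1.256 d⁻¹.

k_2 ≈ 1.26 d⁻¹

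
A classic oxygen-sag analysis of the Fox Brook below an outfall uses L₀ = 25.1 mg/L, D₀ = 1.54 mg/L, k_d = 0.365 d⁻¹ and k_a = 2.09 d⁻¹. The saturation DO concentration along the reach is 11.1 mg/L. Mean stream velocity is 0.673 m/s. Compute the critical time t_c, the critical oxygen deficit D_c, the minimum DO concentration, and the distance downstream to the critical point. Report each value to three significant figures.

t_c ≈ 0.813 d; D_c ≈ 3.26 mg/L; min DO ≈ 7.84 mg/L; x_c ≈ 47.3 km

With k_a/k_d = 5.726 and 1 − D₀(k_a−k_d)/(k_d L₀) = 0.7100,
t_c = ln(5.726 × 0.7100) / (2.09 − 0.365) = ln(4.066) / 1.725 = 1.403/1.725 = 0.8131 d.
D_c = (k_d/k_a) L₀ e^(−k_d t_c) = (0.365/2.09) × 25.1 × e^(−0.365×0.8131) = 0.1746 × 25.1 × 0.7432 = 3.258 mg/L.
Minimum DO = C_s − D_c = 11.1 − 3.258 = 7.842 mg/L.
x_c = v t_c = 0.673 m/s × 0.8131 d × 86400 s/d = 47280 m ≈ 47.3 km.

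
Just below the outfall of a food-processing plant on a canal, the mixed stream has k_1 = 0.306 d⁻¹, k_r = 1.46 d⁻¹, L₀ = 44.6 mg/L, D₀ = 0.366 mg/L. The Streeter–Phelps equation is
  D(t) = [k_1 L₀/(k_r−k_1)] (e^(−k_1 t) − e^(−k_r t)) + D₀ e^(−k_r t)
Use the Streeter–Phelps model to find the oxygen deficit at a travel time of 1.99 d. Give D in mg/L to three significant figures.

k_1 L₀/(k_r−k_1) = 0.306×44.6/(1.46−0.306) = 13.65/1.154 = 11.83 mg/L.
e^(−k_1 t) = e^(−0.306×1.990) = 0.5439; e^(−k_r t) = e^(−1.46×1.990) = 0.05473.
D = 11.83 × (0.5439 − 0.05473) + 0.366 × 0.05473 = 5.785 + 0.02003 = 5.805 mg/L.

D ≈ 5.81 mg/L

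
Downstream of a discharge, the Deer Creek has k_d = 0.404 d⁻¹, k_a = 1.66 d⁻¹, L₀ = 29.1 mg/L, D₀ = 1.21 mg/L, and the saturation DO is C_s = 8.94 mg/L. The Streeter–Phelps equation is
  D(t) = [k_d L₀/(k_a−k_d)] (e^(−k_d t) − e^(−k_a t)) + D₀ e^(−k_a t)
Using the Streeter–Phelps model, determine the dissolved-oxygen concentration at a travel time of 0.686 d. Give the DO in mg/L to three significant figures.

k_d L₀/(k_a−k_d) = 0.404×29.1/(1.66−0.404) = 11.76/1.256 = 9.360 mg/L.
e^(−k_d t) = e^(−0.404×0.6860) = 0.7579; e^(−k_a t) = e^(−1.66×0.6860) = 0.3202.
D = 9.360 × (0.7579 − 0.3202) + 1.21 × 0.3202 = 4.097 + 0.3875 = 4.485 mg/L.
DO = C_s − D = 8.94 − 4.485 = 4.455 mg/L.

DO ≈ 4.46 mg/L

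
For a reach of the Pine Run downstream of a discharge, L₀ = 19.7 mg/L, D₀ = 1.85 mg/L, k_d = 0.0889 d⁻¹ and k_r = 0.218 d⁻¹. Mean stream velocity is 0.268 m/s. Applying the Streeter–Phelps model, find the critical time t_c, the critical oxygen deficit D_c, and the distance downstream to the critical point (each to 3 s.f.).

With k_r/k_d = 2.452 and 1 − D₀(k_r−k_d)/(k_d L₀) = 0.8636,
t_c = ln(2.452 × 0.8636) / (0.218 − 0.0889) = ln(2.118) / 0.1291 = 0.7504/0.1291 = 5.812 d.
L(t_c) = L₀ e^(−k_d t_c) = 19.7 × 0.5965 = 11.75 mg/L, and at the critical point k_r D_c = k_d L, so D_c = (0.0889/0.218) × 11.75 = 4.792 mg/L.
x_c = v t_c = 0.268 m/s × 5.812 d × 86400 s/d = 134600 m ≈ 135 km.

t_c ≈ 5.81 d; D_c ≈ 4.79 mg/L; x_c ≈ 135 km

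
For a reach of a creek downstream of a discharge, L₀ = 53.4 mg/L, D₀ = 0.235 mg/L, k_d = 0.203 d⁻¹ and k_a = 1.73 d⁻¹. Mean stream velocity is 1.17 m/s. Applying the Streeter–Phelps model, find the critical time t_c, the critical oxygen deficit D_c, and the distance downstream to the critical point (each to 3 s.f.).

t_c ≈ 1.38 d; D_c ≈ 4.73 mg/L; x_c ≈ 140 km

t_c = [1/(k_a−k_d)] ln[(k_a/k_d)(1 − D₀(k_a−k_d)/(k_d L₀))]
= [1/(1.73−0.203)] ln[(1.73/0.203)(1 − 0.235×1.527/(0.203×53.4))]
= (1/1.527) ln[8.522 × 0.9669] = 0.6549 × ln(8.240) = 0.6549 × 2.109 = 1.381 d.
L(t_c) = L₀ e^(−k_d t_c) = 53.4 × 0.7555 = 40.34 mg/L, and at the critical point k_a D_c = k_d L, so D_c = (0.203/1.73) × 40.34 = 4.734 mg/L.
x_c = v t_c = 1.17 m/s × 1.381 d × 86400 s/d = 139600 m ≈ 140 km.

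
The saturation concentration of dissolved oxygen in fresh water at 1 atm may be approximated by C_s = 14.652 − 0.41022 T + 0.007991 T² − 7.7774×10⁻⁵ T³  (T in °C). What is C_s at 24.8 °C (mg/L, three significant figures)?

C_s = 14.652 − 0.41022×24.8 + 0.007991×24.8² − 7.7774×10⁻⁵×24.8³ = 8.207 mg/L.

C_s ≈ 8.21 mg/L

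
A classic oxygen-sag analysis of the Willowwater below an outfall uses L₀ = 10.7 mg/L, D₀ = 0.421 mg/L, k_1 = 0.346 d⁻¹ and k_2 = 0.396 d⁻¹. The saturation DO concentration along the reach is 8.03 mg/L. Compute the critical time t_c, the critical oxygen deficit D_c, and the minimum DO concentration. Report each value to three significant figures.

t_c ≈ 2.59 d; D_c ≈ 3.82 mg/L; min DO ≈ 4.21 mg/L

t_c = [1/(k_2−k_1)] ln[(k_2/k_1)(1 − D₀(k_2−k_1)/(k_1 L₀))]
= [1/(0.396−0.346)] ln[(0.396/0.346)(1 − 0.421×0.05000/(0.346×10.7))]
= (1/0.05000) ln[1.145 × 0.9943] = 20.00 × ln(1.138) = 20.00 × 0.1293 = 2.585 d.
D_c = (k_1/k_2) L₀ e^(−k_1 t_c) = (0.346/0.396) × 10.7 × e^(−0.346×2.585) = 0.8737 × 10.7 × 0.4088 = 3.822 mg/L.
Minimum DO = C_s − D_c = 8.03 − 3.822 = 4.208 mg/L.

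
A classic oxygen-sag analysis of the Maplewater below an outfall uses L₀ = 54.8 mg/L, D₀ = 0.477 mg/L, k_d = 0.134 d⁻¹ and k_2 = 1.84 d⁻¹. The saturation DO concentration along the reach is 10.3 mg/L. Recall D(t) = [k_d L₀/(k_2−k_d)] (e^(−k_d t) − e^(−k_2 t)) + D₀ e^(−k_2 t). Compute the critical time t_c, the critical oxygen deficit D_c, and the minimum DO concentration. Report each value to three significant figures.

t_c ≈ 1.47 d; D_c ≈ 3.28 mg/L; min DO ≈ 7.02 mg/L

At the critical point dD/dt = 0, so k_d L₀ e^(−k_d t) = k_2 D. Substituting D(t) from the Streeter–Phelps equation and solving for t gives
t_c = ln[(k_2/k_d)(1 − D₀(k_2−k_d)/(k_d L₀))] / (k_2−k_d).
Here k_2−k_d = 1.706 d⁻¹ and 1 − D₀(k_2−k_d)/(k_d L₀) = 1 − 0.477×1.706/(0.134×54.8) = 0.8892, so
t_c = ln(13.73 × 0.8892) / 1.706 = 2.502 / 1.706 = 1.467 d.
L(t_c) = L₀ e^(−k_d t_c) = 54.8 × 0.8216 = 45.02 mg/L, and at the critical point k_2 D_c = k_d L, so D_c = (0.134/1.84) × 45.02 = 3.279 mg/L.
Minimum DO = C_s − D_c = 10.3 − 3.279 = 7.021 mg/L.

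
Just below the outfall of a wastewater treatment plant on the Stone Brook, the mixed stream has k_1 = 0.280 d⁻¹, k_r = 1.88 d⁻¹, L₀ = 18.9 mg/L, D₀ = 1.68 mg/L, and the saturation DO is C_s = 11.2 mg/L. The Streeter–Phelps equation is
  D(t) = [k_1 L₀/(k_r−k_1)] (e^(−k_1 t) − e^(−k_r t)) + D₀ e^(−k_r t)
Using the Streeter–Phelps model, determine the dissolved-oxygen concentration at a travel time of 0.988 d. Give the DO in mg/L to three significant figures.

DO ≈ 8.95 mg/L

k_1 L₀/(k_r−k_1) = 0.280×18.9/(1.88−0.280) = 5.292/1.600 = 3.308 mg/L.
e^(−k_1 t) = e^(−0.280×0.9880) = 0.7583; e^(−k_r t) = e^(−1.88×0.9880) = 0.1561.
D = 3.308 × (0.7583 − 0.1561) + 1.68 × 0.1561 = 1.992 + 0.2622 = 2.254 mg/L.
DO = C_s − D = 11.2 − 2.254 = 8.946 mg/L.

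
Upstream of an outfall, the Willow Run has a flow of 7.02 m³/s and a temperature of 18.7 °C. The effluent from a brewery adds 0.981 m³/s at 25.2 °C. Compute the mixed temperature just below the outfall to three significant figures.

19.5 °C

Flow-weighted mixing: C = (Q_r C_r + Q_w C_w)/(Q_r + Q_w)
= (7.02×18.7 + 0.981×25.2)/(7.02 + 0.981) = 156.0/8.001 = 19.50 °C.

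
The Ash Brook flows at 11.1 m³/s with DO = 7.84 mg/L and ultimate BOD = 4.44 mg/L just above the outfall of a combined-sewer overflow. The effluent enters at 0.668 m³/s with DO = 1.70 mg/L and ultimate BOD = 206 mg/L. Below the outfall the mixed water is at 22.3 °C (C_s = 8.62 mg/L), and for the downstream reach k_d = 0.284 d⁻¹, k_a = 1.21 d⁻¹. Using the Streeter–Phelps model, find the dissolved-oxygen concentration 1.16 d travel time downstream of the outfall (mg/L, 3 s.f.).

DO ≈ 6.04 mg/L

Mixed DO = (11.1×7.84 + 0.668×1.70)/(11.1+0.668) = 88.16/11.77 = 7.491 mg/L.
Mixed L₀ = (11.1×4.44 + 0.668×206)/(11.77) = 186.9/11.77 = 15.88 mg/L.
Initial deficit D₀ = C_s − DO₀ = 8.62 − 7.491 = 1.129 mg/L.
D(1.16) = [0.284×15.88/(1.21−0.284)](e^(−0.284×1.16) − e^(−1.21×1.16)) + 1.129 e^(−1.21×1.16)
= 4.871 × (0.7193 − 0.2457) + 1.129 × 0.2457 = 2.584 mg/L.
DO = 8.62 − 2.584 = 6.036 mg/L.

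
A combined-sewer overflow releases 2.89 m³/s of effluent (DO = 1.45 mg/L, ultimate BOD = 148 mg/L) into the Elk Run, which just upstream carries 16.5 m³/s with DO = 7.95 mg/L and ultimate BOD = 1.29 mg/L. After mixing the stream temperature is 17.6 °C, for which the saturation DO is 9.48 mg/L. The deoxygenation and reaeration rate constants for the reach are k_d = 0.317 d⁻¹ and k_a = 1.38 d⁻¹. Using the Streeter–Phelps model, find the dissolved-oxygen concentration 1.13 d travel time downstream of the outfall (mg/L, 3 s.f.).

DO ≈ 5.58 mg/L

Mixed DO = (16.5×7.95 + 2.89×1.45)/(16.5+2.89) = 135.4/19.39 = 6.981 mg/L.
Mixed L₀ = (16.5×1.29 + 2.89×148)/(19.39) = 449.0/19.39 = 23.16 mg/L.
Initial deficit D₀ = C_s − DO₀ = 9.48 − 6.981 = 2.499 mg/L.
D(1.13) = [0.317×23.16/(1.38−0.317)](e^(−0.317×1.13) − e^(−1.38×1.13)) + 2.499 e^(−1.38×1.13)
= 6.906 × (0.6989 − 0.2103) + 2.499 × 0.2103 = 3.900 mg/L.
DO = 9.48 − 3.900 = 5.580 mg/L.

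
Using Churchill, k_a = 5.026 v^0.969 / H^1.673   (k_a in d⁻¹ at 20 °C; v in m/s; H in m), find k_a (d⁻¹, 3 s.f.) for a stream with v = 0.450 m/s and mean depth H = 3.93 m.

k_a ≈ 0.235 d⁻¹

k_a = 5.026 × 0.450^0.969 / 3.93^1.673 = 5.026 × 0.4613 / 9.872 = 0.2348 d⁻¹.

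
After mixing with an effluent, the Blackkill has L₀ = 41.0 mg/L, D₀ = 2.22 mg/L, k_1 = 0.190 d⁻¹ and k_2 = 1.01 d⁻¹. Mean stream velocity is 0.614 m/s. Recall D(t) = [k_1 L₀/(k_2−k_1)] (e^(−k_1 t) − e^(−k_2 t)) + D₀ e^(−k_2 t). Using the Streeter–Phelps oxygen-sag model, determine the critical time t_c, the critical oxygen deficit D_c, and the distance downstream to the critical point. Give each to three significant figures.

t_c = [1/(k_2−k_1)] ln[(k_2/k_1)(1 − D₀(k_2−k_1)/(k_1 L₀))]
= [1/(1.01−0.190)] ln[(1.01/0.190)(1 − 2.22×0.8200/(0.190×41.0))]
= (1/0.8200) ln[5.316 × 0.7663] = 1.220 × ln(4.074) = 1.220 × 1.405 = 1.713 d.
L(t_c) = L₀ e^(−k_1 t_c) = 41.0 × 0.7222 = 29.61 mg/L, and at the critical point k_2 D_c = k_1 L, so D_c = (0.190/1.01) × 29.61 = 5.570 mg/L.
x_c = v t_c = 0.614 m/s × 1.713 d × 86400 s/d = 90860 m ≈ 90.9 km.

t_c ≈ 1.71 d; D_c ≈ 5.57 mg/L; x_c ≈ 90.9 km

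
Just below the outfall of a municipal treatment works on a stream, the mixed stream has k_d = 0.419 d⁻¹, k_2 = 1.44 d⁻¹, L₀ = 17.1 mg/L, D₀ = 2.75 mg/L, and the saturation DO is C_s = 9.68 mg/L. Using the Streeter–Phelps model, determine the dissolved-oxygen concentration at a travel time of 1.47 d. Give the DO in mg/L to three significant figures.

k_d L₀/(k_2−k_d) = 0.419×17.1/(1.44−0.419) = 7.165/1.021 = 7.018 mg/L.
e^(−k_d t) = e^(−0.419×1.470) = 0.5401; e^(−k_2 t) = e^(−1.44×1.470) = 0.1204.
D = 7.018 × (0.5401 − 0.1204) + 2.75 × 0.1204 = 2.945 + 0.3311 = 3.277 mg/L.
DO = C_s − D = 9.68 − 3.277 = 6.403 mg/L.

DO ≈ 6.40 mg/L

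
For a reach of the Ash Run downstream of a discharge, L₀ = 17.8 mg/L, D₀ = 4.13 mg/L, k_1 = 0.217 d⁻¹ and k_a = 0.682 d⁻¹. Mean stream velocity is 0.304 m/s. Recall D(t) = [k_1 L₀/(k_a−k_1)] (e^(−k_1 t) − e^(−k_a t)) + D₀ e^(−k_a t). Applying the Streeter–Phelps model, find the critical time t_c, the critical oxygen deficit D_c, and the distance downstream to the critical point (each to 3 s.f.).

t_c ≈ 0.984 d; D_c ≈ 4.57 mg/L; x_c ≈ 25.8 km

With k_a/k_1 = 3.143 and 1 − D₀(k_a−k_1)/(k_1 L₀) = 0.5028,
t_c = ln(3.143 × 0.5028) / (0.682 − 0.217) = ln(1.580) / 0.4650 = 0.4576/0.4650 = 0.9841 d.
L(t_c) = L₀ e^(−k_1 t_c) = 17.8 × 0.8077 = 14.38 mg/L, and at the critical point k_a D_c = k_1 L, so D_c = (0.217/0.682) × 14.38 = 4.575 mg/L.
x_c = v t_c = 0.304 m/s × 0.9841 d × 86400 s/d = 25850 m ≈ 25.8 km.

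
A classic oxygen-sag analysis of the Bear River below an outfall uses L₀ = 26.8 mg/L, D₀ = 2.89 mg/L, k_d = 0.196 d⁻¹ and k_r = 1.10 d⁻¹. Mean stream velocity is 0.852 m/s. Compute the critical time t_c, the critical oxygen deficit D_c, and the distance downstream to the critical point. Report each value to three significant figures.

t_c ≈ 1.15 d; D_c ≈ 3.81 mg/L; x_c ≈ 84.4 km

At the critical point dD/dt = 0, so k_d L₀ e^(−k_d t) = k_r D. Substituting D(t) from the Streeter–Phelps equation and solving for t gives
t_c = ln[(k_r/k_d)(1 − D₀(k_r−k_d)/(k_d L₀))] / (k_r−k_d).
Here k_r−k_d = 0.9040 d⁻¹ and 1 − D₀(k_r−k_d)/(k_d L₀) = 1 − 2.89×0.9040/(0.196×26.8) = 0.5026, so
t_c = ln(5.612 × 0.5026) / 0.9040 = 1.037 / 0.9040 = 1.147 d.
D_c = (k_d/k_r) L₀ e^(−k_d t_c) = (0.196/1.10) × 26.8 × e^(−0.196×1.147) = 0.1782 × 26.8 × 0.7986 = 3.814 mg/L.
x_c = v t_c = 0.852 m/s × 1.147 d × 86400 s/d = 84450 m ≈ 84.4 km.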